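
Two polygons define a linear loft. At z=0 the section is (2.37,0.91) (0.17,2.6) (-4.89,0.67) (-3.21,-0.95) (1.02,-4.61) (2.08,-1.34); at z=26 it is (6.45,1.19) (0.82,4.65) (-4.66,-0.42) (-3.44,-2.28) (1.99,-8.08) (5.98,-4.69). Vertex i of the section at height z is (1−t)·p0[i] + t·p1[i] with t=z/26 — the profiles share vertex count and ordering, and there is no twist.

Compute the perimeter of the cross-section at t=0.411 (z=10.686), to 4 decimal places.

Perimeter at t=0.411: 27.0926

Cross-section at t=0.411: each vertex is (1-t)·p0[i] + t·p1[i].
  v1: (1-0.411)·(2.37,0.91) + 0.411·(6.45,1.19) = (4.0469,1.0251)
  v2: (1-0.411)·(0.17,2.6) + 0.411·(0.82,4.65) = (0.4371,3.4425)
  v3: (1-0.411)·(-4.89,0.67) + 0.411·(-4.66,-0.42) = (-4.7955,0.2220)
  v4: (1-0.411)·(-3.21,-0.95) + 0.411·(-3.44,-2.28) = (-3.3045,-1.4966)
  v5: (1-0.411)·(1.02,-4.61) + 0.411·(1.99,-8.08) = (1.4187,-6.0362)
  v6: (1-0.411)·(2.08,-1.34) + 0.411·(5.98,-4.69) = (3.6829,-2.7168)
Perimeter = Σ |v_{i+1} − v_i|:
  edge 1→2: √(-3.6097² + 2.4175²) = 4.3445 (running 4.3445)
  edge 2→3: √(-5.2326² + -3.2205²) = 6.1443 (running 10.4887)
  edge 3→4: √(1.4909² + -1.7186²) = 2.2752 (running 12.7640)
  edge 4→5: √(4.7232² + -4.5395²) = 6.5510 (running 19.3150)
  edge 5→6: √(2.2642² + 3.3193²) = 4.0180 (running 23.3330)
  edge 6→1: √(0.3640² + 3.7419²) = 3.7596 (running 27.0926)
Perimeter = 27.0926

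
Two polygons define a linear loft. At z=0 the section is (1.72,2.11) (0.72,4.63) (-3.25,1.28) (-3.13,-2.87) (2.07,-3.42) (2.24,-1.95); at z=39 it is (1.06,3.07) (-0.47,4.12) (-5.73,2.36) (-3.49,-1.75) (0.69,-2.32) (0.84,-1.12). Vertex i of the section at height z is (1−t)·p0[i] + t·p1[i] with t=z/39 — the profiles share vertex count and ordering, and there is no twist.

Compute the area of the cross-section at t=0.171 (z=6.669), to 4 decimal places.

Area at t=0.171: 31.9607

Cross-section at t=0.171: each vertex is (1-t)·p0[i] + t·p1[i].
  v1: (1-0.171)·(1.72,2.11) + 0.171·(1.06,3.07) = (1.6071,2.2742)
  v2: (1-0.171)·(0.72,4.63) + 0.171·(-0.47,4.12) = (0.5165,4.5428)
  v3: (1-0.171)·(-3.25,1.28) + 0.171·(-5.73,2.36) = (-3.6741,1.4647)
  v4: (1-0.171)·(-3.13,-2.87) + 0.171·(-3.49,-1.75) = (-3.1916,-2.6785)
  v5: (1-0.171)·(2.07,-3.42) + 0.171·(0.69,-2.32) = (1.8340,-3.2319)
  v6: (1-0.171)·(2.24,-1.95) + 0.171·(0.84,-1.12) = (2.0006,-1.8081)
Shoelace sum Σ(x_i·y_{i+1} − x_{i+1}·y_i):
  i=1: 1.6071·4.5428 − 0.5165·2.2742 = +6.1263 (running +6.1263)
  i=2: 0.5165·1.4647 − -3.6741·4.5428 = +17.4471 (running +23.5734)
  i=3: -3.6741·-2.6785 − -3.1916·1.4647 = +14.5156 (running +38.0889)
  i=4: -3.1916·-3.2319 − 1.8340·-2.6785 = +15.2272 (running +53.3161)
  i=5: 1.8340·-1.8081 − 2.0006·-3.2319 = +3.1497 (running +56.4658)
  i=6: 2.0006·2.2742 − 1.6071·-1.8081 = +7.4555 (running +63.9213)
Area = |Σ|/2 = |63.9213|/2 = 31.9607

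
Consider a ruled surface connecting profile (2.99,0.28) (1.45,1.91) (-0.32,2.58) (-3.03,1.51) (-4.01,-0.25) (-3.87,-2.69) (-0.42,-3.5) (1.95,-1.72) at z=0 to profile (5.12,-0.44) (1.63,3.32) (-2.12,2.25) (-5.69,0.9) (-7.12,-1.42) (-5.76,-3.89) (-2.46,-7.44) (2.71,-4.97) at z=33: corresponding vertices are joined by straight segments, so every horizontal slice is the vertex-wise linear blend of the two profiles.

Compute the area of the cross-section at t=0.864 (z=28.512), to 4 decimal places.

Cross-section at t=0.864: each vertex is (1-t)·p0[i] + t·p1[i].
  v1: (1-0.864)·(2.99,0.28) + 0.864·(5.12,-0.44) = (4.8303,-0.3421)
  v2: (1-0.864)·(1.45,1.91) + 0.864·(1.63,3.32) = (1.6055,3.1282)
  v3: (1-0.864)·(-0.32,2.58) + 0.864·(-2.12,2.25) = (-1.8752,2.2949)
  v4: (1-0.864)·(-3.03,1.51) + 0.864·(-5.69,0.9) = (-5.3282,0.9830)
  v5: (1-0.864)·(-4.01,-0.25) + 0.864·(-7.12,-1.42) = (-6.6970,-1.2609)
  v6: (1-0.864)·(-3.87,-2.69) + 0.864·(-5.76,-3.89) = (-5.5030,-3.7268)
  v7: (1-0.864)·(-0.42,-3.5) + 0.864·(-2.46,-7.44) = (-2.1826,-6.9042)
  v8: (1-0.864)·(1.95,-1.72) + 0.864·(2.71,-4.97) = (2.6066,-4.5280)
Shoelace sum Σ(x_i·y_{i+1} − x_{i+1}·y_i):
  i=1: 4.8303·3.1282 − 1.6055·-0.3421 = +15.6596 (running +15.6596)
  i=2: 1.6055·2.2949 − -1.8752·3.1282 = +9.5506 (running +25.2102)
  i=3: -1.8752·0.9830 − -5.3282·2.2949 = +10.3844 (running +35.5946)
  i=4: -5.3282·-1.2609 − -6.6970·0.9830 = +13.3012 (running +48.8958)
  i=5: -6.6970·-3.7268 − -5.5030·-1.2609 = +18.0200 (running +66.9157)
  i=6: -5.5030·-6.9042 − -2.1826·-3.7268 = +29.8594 (running +96.7751)
  i=7: -2.1826·-4.5280 − 2.6066·-6.9042 = +27.8793 (running +124.6544)
  i=8: 2.6066·-0.3421 − 4.8303·-4.5280 = +20.9800 (running +145.6344)
Area = |Σ|/2 = |145.6344|/2 = 72.8172

Area at t=0.864: 72.8172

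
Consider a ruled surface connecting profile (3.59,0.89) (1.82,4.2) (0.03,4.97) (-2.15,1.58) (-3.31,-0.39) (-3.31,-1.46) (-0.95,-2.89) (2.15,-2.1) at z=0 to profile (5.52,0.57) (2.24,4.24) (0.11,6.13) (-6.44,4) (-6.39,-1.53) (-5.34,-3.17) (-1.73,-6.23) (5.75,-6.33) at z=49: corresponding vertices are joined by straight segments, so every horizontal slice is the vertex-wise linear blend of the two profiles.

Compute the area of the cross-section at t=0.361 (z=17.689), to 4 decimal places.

Area at t=0.361: 58.7831

Cross-section at t=0.361: each vertex is (1-t)·p0[i] + t·p1[i].
  v1: (1-0.361)·(3.59,0.89) + 0.361·(5.52,0.57) = (4.2867,0.7745)
  v2: (1-0.361)·(1.82,4.2) + 0.361·(2.24,4.24) = (1.9716,4.2144)
  v3: (1-0.361)·(0.03,4.97) + 0.361·(0.11,6.13) = (0.0589,5.3888)
  v4: (1-0.361)·(-2.15,1.58) + 0.361·(-6.44,4) = (-3.6987,2.4536)
  v5: (1-0.361)·(-3.31,-0.39) + 0.361·(-6.39,-1.53) = (-4.4219,-0.8015)
  v6: (1-0.361)·(-3.31,-1.46) + 0.361·(-5.34,-3.17) = (-4.0428,-2.0773)
  v7: (1-0.361)·(-0.95,-2.89) + 0.361·(-1.73,-6.23) = (-1.2316,-4.0957)
  v8: (1-0.361)·(2.15,-2.1) + 0.361·(5.75,-6.33) = (3.4496,-3.6270)
Shoelace sum Σ(x_i·y_{i+1} − x_{i+1}·y_i):
  i=1: 4.2867·4.2144 − 1.9716·0.7745 = +16.5392 (running +16.5392)
  i=2: 1.9716·5.3888 − 0.0589·4.2144 = +10.3764 (running +26.9156)
  i=3: 0.0589·2.4536 − -3.6987·5.3888 = +20.0758 (running +46.9914)
  i=4: -3.6987·-0.8015 − -4.4219·2.4536 = +13.8143 (running +60.8057)
  i=5: -4.4219·-2.0773 − -4.0428·-0.8015 = +5.9451 (running +66.7508)
  i=6: -4.0428·-4.0957 − -1.2316·-2.0773 = +14.0000 (running +80.7508)
  i=7: -1.2316·-3.6270 − 3.4496·-4.0957 = +18.5956 (running +99.3465)
  i=8: 3.4496·0.7745 − 4.2867·-3.6270 = +18.2197 (running +117.5662)
Area = |Σ|/2 = |117.5662|/2 = 58.7831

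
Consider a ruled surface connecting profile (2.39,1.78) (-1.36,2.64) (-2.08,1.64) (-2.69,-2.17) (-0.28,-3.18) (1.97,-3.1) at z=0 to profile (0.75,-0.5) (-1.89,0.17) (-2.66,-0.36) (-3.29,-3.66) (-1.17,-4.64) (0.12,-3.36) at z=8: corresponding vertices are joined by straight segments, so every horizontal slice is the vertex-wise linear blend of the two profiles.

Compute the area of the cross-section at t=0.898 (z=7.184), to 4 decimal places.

Cross-section at t=0.898: each vertex is (1-t)·p0[i] + t·p1[i].
  v1: (1-0.898)·(2.39,1.78) + 0.898·(0.75,-0.5) = (0.9173,-0.2674)
  v2: (1-0.898)·(-1.36,2.64) + 0.898·(-1.89,0.17) = (-1.8359,0.4219)
  v3: (1-0.898)·(-2.08,1.64) + 0.898·(-2.66,-0.36) = (-2.6008,-0.1560)
  v4: (1-0.898)·(-2.69,-2.17) + 0.898·(-3.29,-3.66) = (-3.2288,-3.5080)
  v5: (1-0.898)·(-0.28,-3.18) + 0.898·(-1.17,-4.64) = (-1.0792,-4.4911)
  v6: (1-0.898)·(1.97,-3.1) + 0.898·(0.12,-3.36) = (0.3087,-3.3335)
Shoelace sum Σ(x_i·y_{i+1} − x_{i+1}·y_i):
  i=1: 0.9173·0.4219 − -1.8359·-0.2674 = -0.1040 (running -0.1040)
  i=2: -1.8359·-0.1560 − -2.6008·0.4219 = +1.3838 (running +1.2798)
  i=3: -2.6008·-3.5080 − -3.2288·-0.1560 = +8.6201 (running +9.8999)
  i=4: -3.2288·-4.4911 − -1.0792·-3.5080 = +10.7149 (running +20.6148)
  i=5: -1.0792·-3.3335 − 0.3087·-4.4911 = +4.9840 (running +25.5988)
  i=6: 0.3087·-0.2674 − 0.9173·-3.3335 = +2.9752 (running +28.5739)
Area = |Σ|/2 = |28.5739|/2 = 14.2870

Area at t=0.898: 14.2870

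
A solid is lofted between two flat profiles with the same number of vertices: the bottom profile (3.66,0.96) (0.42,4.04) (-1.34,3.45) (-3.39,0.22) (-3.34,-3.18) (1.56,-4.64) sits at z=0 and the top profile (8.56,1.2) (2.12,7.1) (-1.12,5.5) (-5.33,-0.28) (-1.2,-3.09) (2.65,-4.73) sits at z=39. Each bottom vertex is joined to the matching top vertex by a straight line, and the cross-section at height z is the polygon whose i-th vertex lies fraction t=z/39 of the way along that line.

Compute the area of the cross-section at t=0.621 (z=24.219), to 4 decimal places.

Cross-section at t=0.621: each vertex is (1-t)·p0[i] + t·p1[i].
  v1: (1-0.621)·(3.66,0.96) + 0.621·(8.56,1.2) = (6.7029,1.1090)
  v2: (1-0.621)·(0.42,4.04) + 0.621·(2.12,7.1) = (1.4757,5.9403)
  v3: (1-0.621)·(-1.34,3.45) + 0.621·(-1.12,5.5) = (-1.2034,4.7230)
  v4: (1-0.621)·(-3.39,0.22) + 0.621·(-5.33,-0.28) = (-4.5947,-0.0905)
  v5: (1-0.621)·(-3.34,-3.18) + 0.621·(-1.2,-3.09) = (-2.0111,-3.1241)
  v6: (1-0.621)·(1.56,-4.64) + 0.621·(2.65,-4.73) = (2.2369,-4.6959)
Shoelace sum Σ(x_i·y_{i+1} − x_{i+1}·y_i):
  i=1: 6.7029·5.9403 − 1.4757·1.1090 = +38.1804 (running +38.1804)
  i=2: 1.4757·4.7230 − -1.2034·5.9403 = +14.1182 (running +52.2986)
  i=3: -1.2034·-0.0905 − -4.5947·4.7230 = +21.8101 (running +74.1086)
  i=4: -4.5947·-3.1241 − -2.0111·-0.0905 = +14.1725 (running +88.2811)
  i=5: -2.0111·-4.6959 − 2.2369·-3.1241 = +16.4320 (running +104.7131)
  i=6: 2.2369·1.1090 − 6.7029·-4.6959 = +33.9569 (running +138.6700)
Area = |Σ|/2 = |138.6700|/2 = 69.3350

Area at t=0.621: 69.3350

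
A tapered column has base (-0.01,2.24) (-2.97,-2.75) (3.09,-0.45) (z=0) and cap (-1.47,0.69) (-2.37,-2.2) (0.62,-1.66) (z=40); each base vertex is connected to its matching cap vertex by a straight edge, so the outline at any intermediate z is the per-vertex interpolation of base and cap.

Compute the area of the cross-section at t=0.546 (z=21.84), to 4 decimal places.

Cross-section at t=0.546: each vertex is (1-t)·p0[i] + t·p1[i].
  v1: (1-0.546)·(-0.01,2.24) + 0.546·(-1.47,0.69) = (-0.8072,1.3937)
  v2: (1-0.546)·(-2.97,-2.75) + 0.546·(-2.37,-2.2) = (-2.6424,-2.4497)
  v3: (1-0.546)·(3.09,-0.45) + 0.546·(0.62,-1.66) = (1.7414,-1.1107)
Shoelace sum Σ(x_i·y_{i+1} − x_{i+1}·y_i):
  i=1: -0.8072·-2.4497 − -2.6424·1.3937 = +5.6600 (running +5.6600)
  i=2: -2.6424·-1.1107 − 1.7414·-2.4497 = +7.2007 (running +12.8607)
  i=3: 1.7414·1.3937 − -0.8072·-1.1107 = +1.5305 (running +14.3912)
Area = |Σ|/2 = |14.3912|/2 = 7.1956

Area at t=0.546: 7.1956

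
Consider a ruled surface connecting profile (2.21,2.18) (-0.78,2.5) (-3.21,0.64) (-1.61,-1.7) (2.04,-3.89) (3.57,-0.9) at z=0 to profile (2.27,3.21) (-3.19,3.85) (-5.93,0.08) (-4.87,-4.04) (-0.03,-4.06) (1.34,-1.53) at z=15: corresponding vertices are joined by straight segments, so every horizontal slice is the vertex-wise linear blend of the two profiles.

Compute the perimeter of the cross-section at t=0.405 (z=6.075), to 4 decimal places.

Cross-section at t=0.405: each vertex is (1-t)·p0[i] + t·p1[i].
  v1: (1-0.405)·(2.21,2.18) + 0.405·(2.27,3.21) = (2.2343,2.5972)
  v2: (1-0.405)·(-0.78,2.5) + 0.405·(-3.19,3.85) = (-1.7561,3.0468)
  v3: (1-0.405)·(-3.21,0.64) + 0.405·(-5.93,0.08) = (-4.3116,0.4132)
  v4: (1-0.405)·(-1.61,-1.7) + 0.405·(-4.87,-4.04) = (-2.9303,-2.6477)
  v5: (1-0.405)·(2.04,-3.89) + 0.405·(-0.03,-4.06) = (1.2016,-3.9588)
  v6: (1-0.405)·(3.57,-0.9) + 0.405·(1.34,-1.53) = (2.6668,-1.1551)
Perimeter = Σ |v_{i+1} − v_i|:
  edge 1→2: √(-3.9904² + 0.4496²) = 4.0156 (running 4.0156)
  edge 2→3: √(-2.5556² + -2.6336²) = 3.6697 (running 7.6853)
  edge 3→4: √(1.3813² + -3.0609²) = 3.3581 (running 11.0434)
  edge 4→5: √(4.1319² + -1.3112²) = 4.3350 (running 15.3784)
  edge 5→6: √(1.4652² + 2.8037²) = 3.1635 (running 18.5419)
  edge 6→1: √(-0.4325² + 3.7523²) = 3.7771 (running 22.3190)
Perimeter = 22.3190

Perimeter at t=0.405: 22.3190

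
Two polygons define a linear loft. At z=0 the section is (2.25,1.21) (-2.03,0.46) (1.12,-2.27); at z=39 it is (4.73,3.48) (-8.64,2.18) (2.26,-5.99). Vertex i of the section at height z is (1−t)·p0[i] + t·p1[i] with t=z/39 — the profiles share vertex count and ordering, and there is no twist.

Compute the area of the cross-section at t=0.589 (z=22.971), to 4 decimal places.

Cross-section at t=0.589: each vertex is (1-t)·p0[i] + t·p1[i].
  v1: (1-0.589)·(2.25,1.21) + 0.589·(4.73,3.48) = (3.7107,2.5470)
  v2: (1-0.589)·(-2.03,0.46) + 0.589·(-8.64,2.18) = (-5.9233,1.4731)
  v3: (1-0.589)·(1.12,-2.27) + 0.589·(2.26,-5.99) = (1.7915,-4.4611)
Shoelace sum Σ(x_i·y_{i+1} − x_{i+1}·y_i):
  i=1: 3.7107·1.4731 − -5.9233·2.5470 = +20.5530 (running +20.5530)
  i=2: -5.9233·-4.4611 − 1.7915·1.4731 = +23.7853 (running +44.3383)
  i=3: 1.7915·2.5470 − 3.7107·-4.4611 = +21.1167 (running +65.4550)
Area = |Σ|/2 = |65.4550|/2 = 32.7275

Area at t=0.589: 32.7275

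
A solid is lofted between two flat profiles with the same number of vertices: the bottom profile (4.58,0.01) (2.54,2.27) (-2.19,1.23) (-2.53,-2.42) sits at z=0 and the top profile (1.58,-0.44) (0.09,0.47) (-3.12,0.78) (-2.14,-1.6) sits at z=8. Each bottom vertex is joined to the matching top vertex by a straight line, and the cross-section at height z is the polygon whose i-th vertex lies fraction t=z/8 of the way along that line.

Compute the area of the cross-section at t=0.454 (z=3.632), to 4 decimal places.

Area at t=0.454: 12.5106

Cross-section at t=0.454: each vertex is (1-t)·p0[i] + t·p1[i].
  v1: (1-0.454)·(4.58,0.01) + 0.454·(1.58,-0.44) = (3.2180,-0.1943)
  v2: (1-0.454)·(2.54,2.27) + 0.454·(0.09,0.47) = (1.4277,1.4528)
  v3: (1-0.454)·(-2.19,1.23) + 0.454·(-3.12,0.78) = (-2.6122,1.0257)
  v4: (1-0.454)·(-2.53,-2.42) + 0.454·(-2.14,-1.6) = (-2.3529,-2.0477)
Shoelace sum Σ(x_i·y_{i+1} − x_{i+1}·y_i):
  i=1: 3.2180·1.4528 − 1.4277·-0.1943 = +4.9525 (running +4.9525)
  i=2: 1.4277·1.0257 − -2.6122·1.4528 = +5.2594 (running +10.2119)
  i=3: -2.6122·-2.0477 − -2.3529·1.0257 = +7.7625 (running +17.9744)
  i=4: -2.3529·-0.1943 − 3.2180·-2.0477 = +7.0467 (running +25.0212)
Area = |Σ|/2 = |25.0212|/2 = 12.5106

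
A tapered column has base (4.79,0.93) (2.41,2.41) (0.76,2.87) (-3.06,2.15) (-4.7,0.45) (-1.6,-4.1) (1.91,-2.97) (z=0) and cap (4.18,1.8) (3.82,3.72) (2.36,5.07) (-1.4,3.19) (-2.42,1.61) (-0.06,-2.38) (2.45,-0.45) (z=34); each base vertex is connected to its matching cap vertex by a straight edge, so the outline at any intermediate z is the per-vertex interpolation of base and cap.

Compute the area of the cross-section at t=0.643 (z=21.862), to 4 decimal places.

Cross-section at t=0.643: each vertex is (1-t)·p0[i] + t·p1[i].
  v1: (1-0.643)·(4.79,0.93) + 0.643·(4.18,1.8) = (4.3978,1.4894)
  v2: (1-0.643)·(2.41,2.41) + 0.643·(3.82,3.72) = (3.3166,3.2523)
  v3: (1-0.643)·(0.76,2.87) + 0.643·(2.36,5.07) = (1.7888,4.2846)
  v4: (1-0.643)·(-3.06,2.15) + 0.643·(-1.4,3.19) = (-1.9926,2.8187)
  v5: (1-0.643)·(-4.7,0.45) + 0.643·(-2.42,1.61) = (-3.2340,1.1959)
  v6: (1-0.643)·(-1.6,-4.1) + 0.643·(-0.06,-2.38) = (-0.6098,-2.9940)
  v7: (1-0.643)·(1.91,-2.97) + 0.643·(2.45,-0.45) = (2.2572,-1.3496)
Shoelace sum Σ(x_i·y_{i+1} − x_{i+1}·y_i):
  i=1: 4.3978·3.2523 − 3.3166·1.4894 = +9.3632 (running +9.3632)
  i=2: 3.3166·4.2846 − 1.7888·3.2523 = +8.3927 (running +17.7558)
  i=3: 1.7888·2.8187 − -1.9926·4.2846 = +13.5797 (running +31.3355)
  i=4: -1.9926·1.1959 − -3.2340·2.8187 = +6.7327 (running +38.0682)
  i=5: -3.2340·-2.9940 − -0.6098·1.1959 = +10.4118 (running +48.4801)
  i=6: -0.6098·-1.3496 − 2.2572·-2.9940 = +7.5812 (running +56.0613)
  i=7: 2.2572·1.4894 − 4.3978·-1.3496 = +9.2973 (running +65.3586)
Area = |Σ|/2 = |65.3586|/2 = 32.6793

Area at t=0.643: 32.6793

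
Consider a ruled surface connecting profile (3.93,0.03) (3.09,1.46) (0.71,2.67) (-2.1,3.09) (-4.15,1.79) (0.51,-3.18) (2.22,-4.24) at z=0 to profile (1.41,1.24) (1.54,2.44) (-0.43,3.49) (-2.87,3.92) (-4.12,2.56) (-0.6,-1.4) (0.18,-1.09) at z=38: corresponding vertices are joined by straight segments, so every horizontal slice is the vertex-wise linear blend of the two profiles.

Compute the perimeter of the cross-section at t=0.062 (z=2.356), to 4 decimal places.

Perimeter at t=0.062: 22.5800

Cross-section at t=0.062: each vertex is (1-t)·p0[i] + t·p1[i].
  v1: (1-0.062)·(3.93,0.03) + 0.062·(1.41,1.24) = (3.7738,0.1050)
  v2: (1-0.062)·(3.09,1.46) + 0.062·(1.54,2.44) = (2.9939,1.5208)
  v3: (1-0.062)·(0.71,2.67) + 0.062·(-0.43,3.49) = (0.6393,2.7208)
  v4: (1-0.062)·(-2.1,3.09) + 0.062·(-2.87,3.92) = (-2.1477,3.1415)
  v5: (1-0.062)·(-4.15,1.79) + 0.062·(-4.12,2.56) = (-4.1481,1.8377)
  v6: (1-0.062)·(0.51,-3.18) + 0.062·(-0.6,-1.4) = (0.4412,-3.0696)
  v7: (1-0.062)·(2.22,-4.24) + 0.062·(0.18,-1.09) = (2.0935,-4.0447)
Perimeter = Σ |v_{i+1} − v_i|:
  edge 1→2: √(-0.7799² + 1.4157²) = 1.6163 (running 1.6163)
  edge 2→3: √(-2.3546² + 1.2001²) = 2.6428 (running 4.2591)
  edge 3→4: √(-2.7871² + 0.4206²) = 2.8186 (running 7.0777)
  edge 4→5: √(-2.0004² + -1.3037²) = 2.3877 (running 9.4655)
  edge 5→6: √(4.5893² + -4.9074²) = 6.7189 (running 16.1844)
  edge 6→7: √(1.6523² + -0.9751²) = 1.9186 (running 18.1030)
  edge 7→1: √(1.6802² + 4.1497²) = 4.4770 (running 22.5800)
Perimeter = 22.5800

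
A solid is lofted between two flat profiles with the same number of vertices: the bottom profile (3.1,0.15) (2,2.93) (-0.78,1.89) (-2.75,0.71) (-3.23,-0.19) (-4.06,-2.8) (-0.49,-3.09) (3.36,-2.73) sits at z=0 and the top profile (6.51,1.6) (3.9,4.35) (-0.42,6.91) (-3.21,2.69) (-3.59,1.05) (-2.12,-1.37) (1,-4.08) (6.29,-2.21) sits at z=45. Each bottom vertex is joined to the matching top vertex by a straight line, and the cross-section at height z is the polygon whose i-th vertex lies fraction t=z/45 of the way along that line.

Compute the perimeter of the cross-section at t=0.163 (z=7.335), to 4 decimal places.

Cross-section at t=0.163: each vertex is (1-t)·p0[i] + t·p1[i].
  v1: (1-0.163)·(3.1,0.15) + 0.163·(6.51,1.6) = (3.6558,0.3864)
  v2: (1-0.163)·(2,2.93) + 0.163·(3.9,4.35) = (2.3097,3.1615)
  v3: (1-0.163)·(-0.78,1.89) + 0.163·(-0.42,6.91) = (-0.7213,2.7083)
  v4: (1-0.163)·(-2.75,0.71) + 0.163·(-3.21,2.69) = (-2.8250,1.0327)
  v5: (1-0.163)·(-3.23,-0.19) + 0.163·(-3.59,1.05) = (-3.2887,0.0121)
  v6: (1-0.163)·(-4.06,-2.8) + 0.163·(-2.12,-1.37) = (-3.7438,-2.5669)
  v7: (1-0.163)·(-0.49,-3.09) + 0.163·(1,-4.08) = (-0.2471,-3.2514)
  v8: (1-0.163)·(3.36,-2.73) + 0.163·(6.29,-2.21) = (3.8376,-2.6452)
Perimeter = Σ |v_{i+1} − v_i|:
  edge 1→2: √(-1.3461² + 2.7751²) = 3.0844 (running 3.0844)
  edge 2→3: √(-3.0310² + -0.4532²) = 3.0647 (running 6.1491)
  edge 3→4: √(-2.1037² + -1.6755²) = 2.6894 (running 8.8385)
  edge 4→5: √(-0.4637² + -1.0206²) = 1.1210 (running 9.9595)
  edge 5→6: √(-0.4551² + -2.5790²) = 2.6189 (running 12.5784)
  edge 6→7: √(3.4966² + -0.6845²) = 3.5630 (running 16.1414)
  edge 7→8: √(4.0847² + 0.6061²) = 4.1294 (running 20.2708)
  edge 8→1: √(-0.1818² + 3.0316²) = 3.0370 (running 23.3078)
Perimeter = 23.3078

Perimeter at t=0.163: 23.3078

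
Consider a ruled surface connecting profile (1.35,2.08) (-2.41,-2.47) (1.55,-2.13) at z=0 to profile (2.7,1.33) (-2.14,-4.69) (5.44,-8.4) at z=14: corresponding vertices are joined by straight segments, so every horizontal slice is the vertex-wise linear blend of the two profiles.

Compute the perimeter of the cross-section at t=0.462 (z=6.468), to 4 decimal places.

Cross-section at t=0.462: each vertex is (1-t)·p0[i] + t·p1[i].
  v1: (1-0.462)·(1.35,2.08) + 0.462·(2.7,1.33) = (1.9737,1.7335)
  v2: (1-0.462)·(-2.41,-2.47) + 0.462·(-2.14,-4.69) = (-2.2853,-3.4956)
  v3: (1-0.462)·(1.55,-2.13) + 0.462·(5.44,-8.4) = (3.3472,-5.0267)
Perimeter = Σ |v_{i+1} − v_i|:
  edge 1→2: √(-4.2590² + -5.2291²) = 6.7441 (running 6.7441)
  edge 2→3: √(5.6324² + -1.5311²) = 5.8368 (running 12.5809)
  edge 3→1: √(-1.3735² + 6.7602²) = 6.8984 (running 19.4793)
Perimeter = 19.4793

Perimeter at t=0.462: 19.4793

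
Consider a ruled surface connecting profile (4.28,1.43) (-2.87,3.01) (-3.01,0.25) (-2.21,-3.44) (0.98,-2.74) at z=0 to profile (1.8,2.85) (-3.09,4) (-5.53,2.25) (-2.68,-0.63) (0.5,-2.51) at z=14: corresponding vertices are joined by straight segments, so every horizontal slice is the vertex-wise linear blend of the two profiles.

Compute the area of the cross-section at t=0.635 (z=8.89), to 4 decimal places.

Area at t=0.635: 28.3615

Cross-section at t=0.635: each vertex is (1-t)·p0[i] + t·p1[i].
  v1: (1-0.635)·(4.28,1.43) + 0.635·(1.8,2.85) = (2.7052,2.3317)
  v2: (1-0.635)·(-2.87,3.01) + 0.635·(-3.09,4) = (-3.0097,3.6387)
  v3: (1-0.635)·(-3.01,0.25) + 0.635·(-5.53,2.25) = (-4.6102,1.5200)
  v4: (1-0.635)·(-2.21,-3.44) + 0.635·(-2.68,-0.63) = (-2.5085,-1.6557)
  v5: (1-0.635)·(0.98,-2.74) + 0.635·(0.5,-2.51) = (0.6752,-2.5939)
Shoelace sum Σ(x_i·y_{i+1} − x_{i+1}·y_i):
  i=1: 2.7052·3.6387 − -3.0097·2.3317 = +16.8610 (running +16.8610)
  i=2: -3.0097·1.5200 − -4.6102·3.6387 = +12.2002 (running +29.0612)
  i=3: -4.6102·-1.6557 − -2.5085·1.5200 = +11.4457 (running +40.5069)
  i=4: -2.5085·-2.5939 − 0.6752·-1.6557 = +7.6247 (running +48.1316)
  i=5: 0.6752·2.3317 − 2.7052·-2.5939 = +8.5915 (running +56.7231)
Area = |Σ|/2 = |56.7231|/2 = 28.3615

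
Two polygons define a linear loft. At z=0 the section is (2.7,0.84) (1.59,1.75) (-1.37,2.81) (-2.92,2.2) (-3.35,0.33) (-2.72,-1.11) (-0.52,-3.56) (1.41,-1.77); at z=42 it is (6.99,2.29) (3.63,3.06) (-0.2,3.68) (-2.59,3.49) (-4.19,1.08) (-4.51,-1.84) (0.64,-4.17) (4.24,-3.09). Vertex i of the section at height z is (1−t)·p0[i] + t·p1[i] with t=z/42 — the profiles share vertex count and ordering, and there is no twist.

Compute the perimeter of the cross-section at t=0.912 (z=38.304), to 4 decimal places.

Perimeter at t=0.912: 29.8173

Cross-section at t=0.912: each vertex is (1-t)·p0[i] + t·p1[i].
  v1: (1-0.912)·(2.7,0.84) + 0.912·(6.99,2.29) = (6.6125,2.1624)
  v2: (1-0.912)·(1.59,1.75) + 0.912·(3.63,3.06) = (3.4505,2.9447)
  v3: (1-0.912)·(-1.37,2.81) + 0.912·(-0.2,3.68) = (-0.3030,3.6034)
  v4: (1-0.912)·(-2.92,2.2) + 0.912·(-2.59,3.49) = (-2.6190,3.3765)
  v5: (1-0.912)·(-3.35,0.33) + 0.912·(-4.19,1.08) = (-4.1161,1.0140)
  v6: (1-0.912)·(-2.72,-1.11) + 0.912·(-4.51,-1.84) = (-4.3525,-1.7758)
  v7: (1-0.912)·(-0.52,-3.56) + 0.912·(0.64,-4.17) = (0.5379,-4.1163)
  v8: (1-0.912)·(1.41,-1.77) + 0.912·(4.24,-3.09) = (3.9910,-2.9738)
Perimeter = Σ |v_{i+1} − v_i|:
  edge 1→2: √(-3.1620² + 0.7823²) = 3.2573 (running 3.2573)
  edge 2→3: √(-3.7534² + 0.6587²) = 3.8108 (running 7.0681)
  edge 3→4: √(-2.3161² + -0.2270²) = 2.3272 (running 9.3953)
  edge 4→5: √(-1.4970² + -2.3625²) = 2.7969 (running 12.1922)
  edge 5→6: √(-0.2364² + -2.7898²) = 2.7998 (running 14.9919)
  edge 6→7: √(4.8904² + -2.3406²) = 5.4216 (running 20.4136)
  edge 7→8: √(3.4530² + 1.1425²) = 3.6371 (running 24.0507)
  edge 8→1: √(2.6215² + 5.1362²) = 5.7666 (running 29.8173)
Perimeter = 29.8173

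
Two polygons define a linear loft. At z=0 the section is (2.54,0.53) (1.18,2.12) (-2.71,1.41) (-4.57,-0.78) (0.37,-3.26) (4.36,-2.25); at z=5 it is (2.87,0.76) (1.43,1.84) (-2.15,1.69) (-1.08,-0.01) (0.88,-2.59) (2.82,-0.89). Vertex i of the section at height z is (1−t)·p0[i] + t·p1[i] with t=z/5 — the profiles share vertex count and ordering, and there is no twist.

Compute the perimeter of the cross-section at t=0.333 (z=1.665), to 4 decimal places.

Perimeter at t=0.333: 18.9163

Cross-section at t=0.333: each vertex is (1-t)·p0[i] + t·p1[i].
  v1: (1-0.333)·(2.54,0.53) + 0.333·(2.87,0.76) = (2.6499,0.6066)
  v2: (1-0.333)·(1.18,2.12) + 0.333·(1.43,1.84) = (1.2632,2.0268)
  v3: (1-0.333)·(-2.71,1.41) + 0.333·(-2.15,1.69) = (-2.5235,1.5032)
  v4: (1-0.333)·(-4.57,-0.78) + 0.333·(-1.08,-0.01) = (-3.4078,-0.5236)
  v5: (1-0.333)·(0.37,-3.26) + 0.333·(0.88,-2.59) = (0.5398,-3.0369)
  v6: (1-0.333)·(4.36,-2.25) + 0.333·(2.82,-0.89) = (3.8472,-1.7971)
Perimeter = Σ |v_{i+1} − v_i|:
  edge 1→2: √(-1.3866² + 1.4202²) = 1.9849 (running 1.9849)
  edge 2→3: √(-3.7868² + -0.5235²) = 3.8228 (running 5.8076)
  edge 3→4: √(-0.8843² + -2.0268²) = 2.2113 (running 8.0190)
  edge 4→5: √(3.9477² + -2.5133²) = 4.6798 (running 12.6988)
  edge 5→6: √(3.3074² + 1.2398²) = 3.5321 (running 16.2309)
  edge 6→1: √(-1.1973² + 2.4037²) = 2.6854 (running 18.9163)
Perimeter = 18.9163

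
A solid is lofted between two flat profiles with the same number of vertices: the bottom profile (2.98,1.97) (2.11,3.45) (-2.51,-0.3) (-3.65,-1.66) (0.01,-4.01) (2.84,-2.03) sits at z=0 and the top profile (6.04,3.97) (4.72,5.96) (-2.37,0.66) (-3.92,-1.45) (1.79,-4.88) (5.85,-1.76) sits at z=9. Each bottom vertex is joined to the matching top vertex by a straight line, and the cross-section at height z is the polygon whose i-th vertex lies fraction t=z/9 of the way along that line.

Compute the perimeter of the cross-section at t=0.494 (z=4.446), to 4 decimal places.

Cross-section at t=0.494: each vertex is (1-t)·p0[i] + t·p1[i].
  v1: (1-0.494)·(2.98,1.97) + 0.494·(6.04,3.97) = (4.4916,2.9580)
  v2: (1-0.494)·(2.11,3.45) + 0.494·(4.72,5.96) = (3.3993,4.6899)
  v3: (1-0.494)·(-2.51,-0.3) + 0.494·(-2.37,0.66) = (-2.4408,0.1742)
  v4: (1-0.494)·(-3.65,-1.66) + 0.494·(-3.92,-1.45) = (-3.7834,-1.5563)
  v5: (1-0.494)·(0.01,-4.01) + 0.494·(1.79,-4.88) = (0.8893,-4.4398)
  v6: (1-0.494)·(2.84,-2.03) + 0.494·(5.85,-1.76) = (4.3269,-1.8966)
Perimeter = Σ |v_{i+1} − v_i|:
  edge 1→2: √(-1.0923² + 1.7319²) = 2.0476 (running 2.0476)
  edge 2→3: √(-5.8402² + -4.5157²) = 7.3824 (running 9.4300)
  edge 3→4: √(-1.3425² + -1.7305²) = 2.1902 (running 11.6202)
  edge 4→5: √(4.6727² + -2.8835²) = 5.4908 (running 17.1110)
  edge 5→6: √(3.4376² + 2.5432²) = 4.2761 (running 21.3871)
  edge 6→1: √(0.1647² + 4.8546²) = 4.8574 (running 26.2445)
Perimeter = 26.2445

Perimeter at t=0.494: 26.2445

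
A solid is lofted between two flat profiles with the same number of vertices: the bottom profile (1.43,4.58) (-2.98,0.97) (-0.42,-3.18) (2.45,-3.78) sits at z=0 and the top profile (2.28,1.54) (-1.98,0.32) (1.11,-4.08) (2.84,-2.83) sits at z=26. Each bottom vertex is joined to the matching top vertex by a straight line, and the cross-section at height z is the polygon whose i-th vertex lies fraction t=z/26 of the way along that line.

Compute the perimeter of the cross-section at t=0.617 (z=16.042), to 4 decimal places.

Perimeter at t=0.617: 18.1766

Cross-section at t=0.617: each vertex is (1-t)·p0[i] + t·p1[i].
  v1: (1-0.617)·(1.43,4.58) + 0.617·(2.28,1.54) = (1.9544,2.7043)
  v2: (1-0.617)·(-2.98,0.97) + 0.617·(-1.98,0.32) = (-2.3630,0.5690)
  v3: (1-0.617)·(-0.42,-3.18) + 0.617·(1.11,-4.08) = (0.5240,-3.7353)
  v4: (1-0.617)·(2.45,-3.78) + 0.617·(2.84,-2.83) = (2.6906,-3.1939)
Perimeter = Σ |v_{i+1} − v_i|:
  edge 1→2: √(-4.3175² + -2.1354²) = 4.8167 (running 4.8167)
  edge 2→3: √(2.8870² + -4.3042²) = 5.1828 (running 9.9995)
  edge 3→4: √(2.1666² + 0.5414²) = 2.2333 (running 12.2327)
  edge 4→1: √(-0.7362² + 5.8982²) = 5.9439 (running 18.1766)
Perimeter = 18.1766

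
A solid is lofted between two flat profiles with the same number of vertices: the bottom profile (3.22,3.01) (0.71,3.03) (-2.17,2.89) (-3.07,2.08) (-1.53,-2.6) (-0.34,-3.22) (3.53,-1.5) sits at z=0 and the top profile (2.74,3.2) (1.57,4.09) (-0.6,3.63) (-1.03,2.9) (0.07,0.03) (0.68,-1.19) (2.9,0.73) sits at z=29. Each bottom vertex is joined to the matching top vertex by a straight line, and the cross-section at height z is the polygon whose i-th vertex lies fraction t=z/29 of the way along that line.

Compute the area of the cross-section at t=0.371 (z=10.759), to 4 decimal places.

Cross-section at t=0.371: each vertex is (1-t)·p0[i] + t·p1[i].
  v1: (1-0.371)·(3.22,3.01) + 0.371·(2.74,3.2) = (3.0419,3.0805)
  v2: (1-0.371)·(0.71,3.03) + 0.371·(1.57,4.09) = (1.0291,3.4233)
  v3: (1-0.371)·(-2.17,2.89) + 0.371·(-0.6,3.63) = (-1.5875,3.1645)
  v4: (1-0.371)·(-3.07,2.08) + 0.371·(-1.03,2.9) = (-2.3132,2.3842)
  v5: (1-0.371)·(-1.53,-2.6) + 0.371·(0.07,0.03) = (-0.9364,-1.6243)
  v6: (1-0.371)·(-0.34,-3.22) + 0.371·(0.68,-1.19) = (0.0384,-2.4669)
  v7: (1-0.371)·(3.53,-1.5) + 0.371·(2.9,0.73) = (3.2963,-0.6727)
Shoelace sum Σ(x_i·y_{i+1} − x_{i+1}·y_i):
  i=1: 3.0419·3.4233 − 1.0291·3.0805 = +7.2433 (running +7.2433)
  i=2: 1.0291·3.1645 − -1.5875·3.4233 = +8.6910 (running +15.9343)
  i=3: -1.5875·2.3842 − -2.3132·3.1645 = +3.5351 (running +19.4694)
  i=4: -2.3132·-1.6243 − -0.9364·2.3842 = +5.9898 (running +25.4592)
  i=5: -0.9364·-2.4669 − 0.0384·-1.6243 = +2.3724 (running +27.8315)
  i=6: 0.0384·-0.6727 − 3.2963·-2.4669 = +8.1056 (running +35.9372)
  i=7: 3.2963·3.0805 − 3.0419·-0.6727 = +12.2003 (running +48.1375)
Area = |Σ|/2 = |48.1375|/2 = 24.0687

Area at t=0.371: 24.0687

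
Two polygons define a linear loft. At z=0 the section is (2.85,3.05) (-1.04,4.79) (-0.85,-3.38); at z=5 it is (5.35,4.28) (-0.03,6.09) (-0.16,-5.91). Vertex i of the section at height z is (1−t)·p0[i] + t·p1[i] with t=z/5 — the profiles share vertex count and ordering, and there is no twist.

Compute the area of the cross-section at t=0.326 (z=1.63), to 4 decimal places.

Area at t=0.326: 20.5311

Cross-section at t=0.326: each vertex is (1-t)·p0[i] + t·p1[i].
  v1: (1-0.326)·(2.85,3.05) + 0.326·(5.35,4.28) = (3.6650,3.4510)
  v2: (1-0.326)·(-1.04,4.79) + 0.326·(-0.03,6.09) = (-0.7107,5.2138)
  v3: (1-0.326)·(-0.85,-3.38) + 0.326·(-0.16,-5.91) = (-0.6251,-4.2048)
Shoelace sum Σ(x_i·y_{i+1} − x_{i+1}·y_i):
  i=1: 3.6650·5.2138 − -0.7107·3.4510 = +21.5613 (running +21.5613)
  i=2: -0.7107·-4.2048 − -0.6251·5.2138 = +6.2474 (running +27.8088)
  i=3: -0.6251·3.4510 − 3.6650·-4.2048 = +13.2534 (running +41.0622)
Area = |Σ|/2 = |41.0622|/2 = 20.5311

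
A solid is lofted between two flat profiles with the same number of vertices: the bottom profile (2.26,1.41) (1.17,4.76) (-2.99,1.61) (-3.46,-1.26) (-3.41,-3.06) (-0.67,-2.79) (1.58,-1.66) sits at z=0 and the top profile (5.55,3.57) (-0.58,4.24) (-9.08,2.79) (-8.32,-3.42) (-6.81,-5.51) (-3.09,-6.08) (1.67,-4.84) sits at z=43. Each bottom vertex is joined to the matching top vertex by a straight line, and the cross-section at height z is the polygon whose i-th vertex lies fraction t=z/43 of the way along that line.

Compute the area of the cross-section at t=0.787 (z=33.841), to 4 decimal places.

Area at t=0.787: 89.8717

Cross-section at t=0.787: each vertex is (1-t)·p0[i] + t·p1[i].
  v1: (1-0.787)·(2.26,1.41) + 0.787·(5.55,3.57) = (4.8492,3.1099)
  v2: (1-0.787)·(1.17,4.76) + 0.787·(-0.58,4.24) = (-0.2073,4.3508)
  v3: (1-0.787)·(-2.99,1.61) + 0.787·(-9.08,2.79) = (-7.7828,2.5387)
  v4: (1-0.787)·(-3.46,-1.26) + 0.787·(-8.32,-3.42) = (-7.2848,-2.9599)
  v5: (1-0.787)·(-3.41,-3.06) + 0.787·(-6.81,-5.51) = (-6.0858,-4.9881)
  v6: (1-0.787)·(-0.67,-2.79) + 0.787·(-3.09,-6.08) = (-2.5745,-5.3792)
  v7: (1-0.787)·(1.58,-1.66) + 0.787·(1.67,-4.84) = (1.6508,-4.1627)
Shoelace sum Σ(x_i·y_{i+1} − x_{i+1}·y_i):
  i=1: 4.8492·4.3508 − -0.2073·3.1099 = +21.7424 (running +21.7424)
  i=2: -0.2073·2.5387 − -7.7828·4.3508 = +33.3351 (running +55.0775)
  i=3: -7.7828·-2.9599 − -7.2848·2.5387 = +41.5302 (running +96.6077)
  i=4: -7.2848·-4.9881 − -6.0858·-2.9599 = +18.3243 (running +114.9320)
  i=5: -6.0858·-5.3792 − -2.5745·-4.9881 = +19.8947 (running +134.8267)
  i=6: -2.5745·-4.1627 − 1.6508·-5.3792 = +19.5971 (running +154.4238)
  i=7: 1.6508·3.1099 − 4.8492·-4.1627 = +25.3196 (running +179.7435)
Area = |Σ|/2 = |179.7435|/2 = 89.8717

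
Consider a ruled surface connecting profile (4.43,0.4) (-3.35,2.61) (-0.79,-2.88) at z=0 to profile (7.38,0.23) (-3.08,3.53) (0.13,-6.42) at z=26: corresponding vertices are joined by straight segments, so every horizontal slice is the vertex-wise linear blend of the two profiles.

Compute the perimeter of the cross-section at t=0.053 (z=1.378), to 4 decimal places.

Cross-section at t=0.053: each vertex is (1-t)·p0[i] + t·p1[i].
  v1: (1-0.053)·(4.43,0.4) + 0.053·(7.38,0.23) = (4.5863,0.3910)
  v2: (1-0.053)·(-3.35,2.61) + 0.053·(-3.08,3.53) = (-3.3357,2.6588)
  v3: (1-0.053)·(-0.79,-2.88) + 0.053·(0.13,-6.42) = (-0.7412,-3.0676)
Perimeter = Σ |v_{i+1} − v_i|:
  edge 1→2: √(-7.9220² + 2.2678²) = 8.2402 (running 8.2402)
  edge 2→3: √(2.5945² + -5.7264²) = 6.2867 (running 14.5269)
  edge 3→1: √(5.3276² + 3.4586²) = 6.3518 (running 20.8787)
Perimeter = 20.8787

Perimeter at t=0.053: 20.8787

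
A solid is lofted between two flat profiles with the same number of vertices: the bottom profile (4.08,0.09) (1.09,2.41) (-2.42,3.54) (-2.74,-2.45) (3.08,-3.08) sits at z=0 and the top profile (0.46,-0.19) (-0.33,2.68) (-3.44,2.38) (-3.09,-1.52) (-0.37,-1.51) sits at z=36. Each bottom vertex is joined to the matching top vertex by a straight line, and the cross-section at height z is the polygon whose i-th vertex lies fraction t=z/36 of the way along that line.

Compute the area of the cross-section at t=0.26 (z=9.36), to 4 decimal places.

Area at t=0.26: 26.3360

Cross-section at t=0.26: each vertex is (1-t)·p0[i] + t·p1[i].
  v1: (1-0.26)·(4.08,0.09) + 0.26·(0.46,-0.19) = (3.1388,0.0172)
  v2: (1-0.26)·(1.09,2.41) + 0.26·(-0.33,2.68) = (0.7208,2.4802)
  v3: (1-0.26)·(-2.42,3.54) + 0.26·(-3.44,2.38) = (-2.6852,3.2384)
  v4: (1-0.26)·(-2.74,-2.45) + 0.26·(-3.09,-1.52) = (-2.8310,-2.2082)
  v5: (1-0.26)·(3.08,-3.08) + 0.26·(-0.37,-1.51) = (2.1830,-2.6718)
Shoelace sum Σ(x_i·y_{i+1} − x_{i+1}·y_i):
  i=1: 3.1388·2.4802 − 0.7208·0.0172 = +7.7725 (running +7.7725)
  i=2: 0.7208·3.2384 − -2.6852·2.4802 = +8.9941 (running +16.7665)
  i=3: -2.6852·-2.2082 − -2.8310·3.2384 = +15.0974 (running +31.8639)
  i=4: -2.8310·-2.6718 − 2.1830·-2.2082 = +12.3844 (running +44.2483)
  i=5: 2.1830·0.0172 − 3.1388·-2.6718 = +8.4238 (running +52.6721)
Area = |Σ|/2 = |52.6721|/2 = 26.3360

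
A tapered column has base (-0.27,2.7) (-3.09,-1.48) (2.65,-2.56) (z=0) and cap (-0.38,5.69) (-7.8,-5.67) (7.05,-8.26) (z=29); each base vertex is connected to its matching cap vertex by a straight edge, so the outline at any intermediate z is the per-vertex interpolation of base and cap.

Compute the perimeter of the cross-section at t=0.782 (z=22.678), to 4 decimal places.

Perimeter at t=0.782: 38.4420

Cross-section at t=0.782: each vertex is (1-t)·p0[i] + t·p1[i].
  v1: (1-0.782)·(-0.27,2.7) + 0.782·(-0.38,5.69) = (-0.3560,5.0382)
  v2: (1-0.782)·(-3.09,-1.48) + 0.782·(-7.8,-5.67) = (-6.7732,-4.7566)
  v3: (1-0.782)·(2.65,-2.56) + 0.782·(7.05,-8.26) = (6.0908,-7.0174)
Perimeter = Σ |v_{i+1} − v_i|:
  edge 1→2: √(-6.4172² + -9.7948²) = 11.7097 (running 11.7097)
  edge 2→3: √(12.8640² + -2.2608²) = 13.0612 (running 24.7709)
  edge 3→1: √(-6.4468² + 12.0556²) = 13.6711 (running 38.4420)
Perimeter = 38.4420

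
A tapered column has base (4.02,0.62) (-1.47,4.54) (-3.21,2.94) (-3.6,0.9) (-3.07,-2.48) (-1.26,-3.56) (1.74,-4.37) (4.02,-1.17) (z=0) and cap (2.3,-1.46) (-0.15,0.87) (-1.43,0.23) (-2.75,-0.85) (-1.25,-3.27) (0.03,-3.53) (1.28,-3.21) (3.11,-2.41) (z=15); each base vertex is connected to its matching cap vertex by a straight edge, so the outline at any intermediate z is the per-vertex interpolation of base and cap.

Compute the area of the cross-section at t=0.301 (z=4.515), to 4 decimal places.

Area at t=0.301: 34.4105

Cross-section at t=0.301: each vertex is (1-t)·p0[i] + t·p1[i].
  v1: (1-0.301)·(4.02,0.62) + 0.301·(2.3,-1.46) = (3.5023,-0.0061)
  v2: (1-0.301)·(-1.47,4.54) + 0.301·(-0.15,0.87) = (-1.0727,3.4353)
  v3: (1-0.301)·(-3.21,2.94) + 0.301·(-1.43,0.23) = (-2.6742,2.1243)
  v4: (1-0.301)·(-3.6,0.9) + 0.301·(-2.75,-0.85) = (-3.3442,0.3733)
  v5: (1-0.301)·(-3.07,-2.48) + 0.301·(-1.25,-3.27) = (-2.5222,-2.7178)
  v6: (1-0.301)·(-1.26,-3.56) + 0.301·(0.03,-3.53) = (-0.8717,-3.5510)
  v7: (1-0.301)·(1.74,-4.37) + 0.301·(1.28,-3.21) = (1.6015,-4.0208)
  v8: (1-0.301)·(4.02,-1.17) + 0.301·(3.11,-2.41) = (3.7461,-1.5432)
Shoelace sum Σ(x_i·y_{i+1} − x_{i+1}·y_i):
  i=1: 3.5023·3.4353 − -1.0727·-0.0061 = +12.0250 (running +12.0250)
  i=2: -1.0727·2.1243 − -2.6742·3.4353 = +6.9081 (running +18.9331)
  i=3: -2.6742·0.3733 − -3.3442·2.1243 = +6.1058 (running +25.0389)
  i=4: -3.3442·-2.7178 − -2.5222·0.3733 = +10.0301 (running +35.0690)
  i=5: -2.5222·-3.5510 − -0.8717·-2.7178 = +6.5871 (running +41.6561)
  i=6: -0.8717·-4.0208 − 1.6015·-3.5510 = +9.1920 (running +50.8481)
  i=7: 1.6015·-1.5432 − 3.7461·-4.0208 = +12.5909 (running +63.4390)
  i=8: 3.7461·-0.0061 − 3.5023·-1.5432 = +5.3821 (running +68.8210)
Area = |Σ|/2 = |68.8210|/2 = 34.4105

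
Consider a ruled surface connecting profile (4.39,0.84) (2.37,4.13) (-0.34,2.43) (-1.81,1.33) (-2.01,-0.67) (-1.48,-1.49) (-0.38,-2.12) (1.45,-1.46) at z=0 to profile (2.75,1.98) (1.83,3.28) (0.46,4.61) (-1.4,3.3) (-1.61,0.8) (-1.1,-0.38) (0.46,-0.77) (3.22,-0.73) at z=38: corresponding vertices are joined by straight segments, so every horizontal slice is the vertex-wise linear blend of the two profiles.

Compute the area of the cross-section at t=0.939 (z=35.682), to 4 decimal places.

Cross-section at t=0.939: each vertex is (1-t)·p0[i] + t·p1[i].
  v1: (1-0.939)·(4.39,0.84) + 0.939·(2.75,1.98) = (2.8500,1.9105)
  v2: (1-0.939)·(2.37,4.13) + 0.939·(1.83,3.28) = (1.8629,3.3318)
  v3: (1-0.939)·(-0.34,2.43) + 0.939·(0.46,4.61) = (0.4112,4.4770)
  v4: (1-0.939)·(-1.81,1.33) + 0.939·(-1.4,3.3) = (-1.4250,3.1798)
  v5: (1-0.939)·(-2.01,-0.67) + 0.939·(-1.61,0.8) = (-1.6344,0.7103)
  v6: (1-0.939)·(-1.48,-1.49) + 0.939·(-1.1,-0.38) = (-1.1232,-0.4477)
  v7: (1-0.939)·(-0.38,-2.12) + 0.939·(0.46,-0.77) = (0.4088,-0.8524)
  v8: (1-0.939)·(1.45,-1.46) + 0.939·(3.22,-0.73) = (3.1120,-0.7745)
Shoelace sum Σ(x_i·y_{i+1} − x_{i+1}·y_i):
  i=1: 2.8500·3.3318 − 1.8629·1.9105 = +5.9368 (running +5.9368)
  i=2: 1.8629·4.4770 − 0.4112·3.3318 = +6.9704 (running +12.9072)
  i=3: 0.4112·3.1798 − -1.4250·4.4770 = +7.6873 (running +20.5945)
  i=4: -1.4250·0.7103 − -1.6344·3.1798 = +4.1849 (running +24.7794)
  i=5: -1.6344·-0.4477 − -1.1232·0.7103 = +1.5296 (running +26.3090)
  i=6: -1.1232·-0.8524 − 0.4088·-0.4477 = +1.1403 (running +27.4493)
  i=7: 0.4088·-0.7745 − 3.1120·-0.8524 = +2.3359 (running +29.7853)
  i=8: 3.1120·1.9105 − 2.8500·-0.7745 = +8.1529 (running +37.9381)
Area = |Σ|/2 = |37.9381|/2 = 18.9691

Area at t=0.939: 18.9691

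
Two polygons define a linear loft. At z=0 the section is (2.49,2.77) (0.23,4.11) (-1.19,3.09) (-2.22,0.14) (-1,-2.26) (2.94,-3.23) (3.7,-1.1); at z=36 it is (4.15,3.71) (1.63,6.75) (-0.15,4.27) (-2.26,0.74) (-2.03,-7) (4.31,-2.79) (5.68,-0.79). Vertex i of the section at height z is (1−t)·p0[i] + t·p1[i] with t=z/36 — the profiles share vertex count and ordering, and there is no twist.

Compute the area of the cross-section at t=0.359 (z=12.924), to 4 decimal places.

Area at t=0.359: 40.8267

Cross-section at t=0.359: each vertex is (1-t)·p0[i] + t·p1[i].
  v1: (1-0.359)·(2.49,2.77) + 0.359·(4.15,3.71) = (3.0859,3.1075)
  v2: (1-0.359)·(0.23,4.11) + 0.359·(1.63,6.75) = (0.7326,5.0578)
  v3: (1-0.359)·(-1.19,3.09) + 0.359·(-0.15,4.27) = (-0.8166,3.5136)
  v4: (1-0.359)·(-2.22,0.14) + 0.359·(-2.26,0.74) = (-2.2344,0.3554)
  v5: (1-0.359)·(-1,-2.26) + 0.359·(-2.03,-7) = (-1.3698,-3.9617)
  v6: (1-0.359)·(2.94,-3.23) + 0.359·(4.31,-2.79) = (3.4318,-3.0720)
  v7: (1-0.359)·(3.7,-1.1) + 0.359·(5.68,-0.79) = (4.4108,-0.9887)
Shoelace sum Σ(x_i·y_{i+1} − x_{i+1}·y_i):
  i=1: 3.0859·5.0578 − 0.7326·3.1075 = +13.3314 (running +13.3314)
  i=2: 0.7326·3.5136 − -0.8166·5.0578 = +6.7044 (running +20.0359)
  i=3: -0.8166·0.3554 − -2.2344·3.5136 = +7.5605 (running +27.5963)
  i=4: -2.2344·-3.9617 − -1.3698·0.3554 = +9.3386 (running +36.9349)
  i=5: -1.3698·-3.0720 − 3.4318·-3.9617 = +17.8037 (running +54.7386)
  i=6: 3.4318·-0.9887 − 4.4108·-3.0720 = +10.1571 (running +64.8958)
  i=7: 4.4108·3.1075 − 3.0859·-0.9887 = +16.7575 (running +81.6533)
Area = |Σ|/2 = |81.6533|/2 = 40.8267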